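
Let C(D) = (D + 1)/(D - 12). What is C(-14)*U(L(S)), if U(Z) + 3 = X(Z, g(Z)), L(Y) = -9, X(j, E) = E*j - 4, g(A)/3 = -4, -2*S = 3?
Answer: 101/2 ≈ 50.500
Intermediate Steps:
S = -3/2 (S = -½*3 = -3/2 ≈ -1.5000)
g(A) = -12 (g(A) = 3*(-4) = -12)
X(j, E) = -4 + E*j
U(Z) = -7 - 12*Z (U(Z) = -3 + (-4 - 12*Z) = -7 - 12*Z)
C(D) = (1 + D)/(-12 + D)
C(-14)*U(L(S)) = ((1 - 14)/(-12 - 14))*(-7 - 12*(-9)) = (-13/(-26))*(-7 + 108) = -1/26*(-13)*101 = (½)*101 = 101/2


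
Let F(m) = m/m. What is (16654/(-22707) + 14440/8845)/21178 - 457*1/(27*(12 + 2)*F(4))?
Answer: -82748565401/68446512414 ≈ -1.2090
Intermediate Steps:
F(m) = 1
(16654/(-22707) + 14440/8845)/21178 - 457*1/(27*(12 + 2)*F(4)) = (16654/(-22707) + 14440/8845)/21178 - 457*1/(27*(12 + 2)) = (16654*(-1/22707) + 14440*(1/8845))*(1/21178) - 457/((14*27)*1) = (-16654/22707 + 2888/1769)*(1/21178) - 457/(378*1) = (1245410/1385127)*(1/21178) - 457/378 = 622705/14667109803 - 457*1/378 = 622705/14667109803 - 457/378 = -82748565401/68446512414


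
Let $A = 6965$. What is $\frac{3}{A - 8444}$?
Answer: $- \frac{1}{493} \approx -0.0020284$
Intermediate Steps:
$\frac{3}{A - 8444} = \frac{3}{6965 - 8444} = \frac{3}{-1479} = 3 \left(- \frac{1}{1479}\right) = - \frac{1}{493}$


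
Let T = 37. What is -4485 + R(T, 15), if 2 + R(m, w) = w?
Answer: -4472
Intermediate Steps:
R(m, w) = -2 + w
-4485 + R(T, 15) = -4485 + (-2 + 15) = -4485 + 13 = -4472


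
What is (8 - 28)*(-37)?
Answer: 740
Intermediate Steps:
(8 - 28)*(-37) = -20*(-37) = 740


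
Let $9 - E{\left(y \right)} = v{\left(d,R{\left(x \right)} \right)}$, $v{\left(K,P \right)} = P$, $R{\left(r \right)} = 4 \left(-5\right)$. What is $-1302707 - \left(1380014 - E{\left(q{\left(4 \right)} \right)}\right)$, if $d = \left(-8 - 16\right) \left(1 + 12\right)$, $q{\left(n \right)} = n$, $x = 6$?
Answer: $-2682692$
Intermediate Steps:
$d = -312$ ($d = \left(-24\right) 13 = -312$)
$R{\left(r \right)} = -20$
$E{\left(y \right)} = 29$ ($E{\left(y \right)} = 9 - -20 = 9 + 20 = 29$)
$-1302707 - \left(1380014 - E{\left(q{\left(4 \right)} \right)}\right) = -1302707 - \left(1380014 - 29\right) = -1302707 - 1379985 = -2682692$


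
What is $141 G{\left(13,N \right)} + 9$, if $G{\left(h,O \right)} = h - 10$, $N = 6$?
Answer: $432$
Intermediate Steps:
$G{\left(h,O \right)} = -10 + h$
$141 G{\left(13,N \right)} + 9 = 141 \left(-10 + 13\right) + 9 = 141 \cdot 3 + 9 = 423 + 9 = 432$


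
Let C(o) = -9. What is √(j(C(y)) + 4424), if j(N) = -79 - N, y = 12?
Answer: √4354 ≈ 65.985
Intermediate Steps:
√(j(C(y)) + 4424) = √((-79 - 1*(-9)) + 4424) = √((-79 + 9) + 4424) = √(-70 + 4424) = √4354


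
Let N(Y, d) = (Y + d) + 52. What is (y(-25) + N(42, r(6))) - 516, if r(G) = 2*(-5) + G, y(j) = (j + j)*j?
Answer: 824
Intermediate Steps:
y(j) = 2*j² (y(j) = (2*j)*j = 2*j²)
r(G) = -10 + G
N(Y, d) = 52 + Y + d
(y(-25) + N(42, r(6))) - 516 = (2*(-25)² + (52 + 42 + (-10 + 6))) - 516 = (2*625 + (52 + 42 - 4)) - 516 = (1250 + 90) - 516 = 1340 - 516 = 824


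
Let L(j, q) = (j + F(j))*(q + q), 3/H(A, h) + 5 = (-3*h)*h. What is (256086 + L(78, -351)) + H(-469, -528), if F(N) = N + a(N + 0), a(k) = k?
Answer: 76792627023/836357 ≈ 91818.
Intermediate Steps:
H(A, h) = 3/(-5 - 3*h²) (H(A, h) = 3/(-5 + (-3*h)*h) = 3/(-5 - 3*h²))
F(N) = 2*N (F(N) = N + (N + 0) = N + N = 2*N)
L(j, q) = 6*j*q (L(j, q) = (j + 2*j)*(q + q) = (3*j)*(2*q) = 6*j*q)
(256086 + L(78, -351)) + H(-469, -528) = (256086 + 6*78*(-351)) - 3/(5 + 3*(-528)²) = (256086 - 164268) - 3/(5 + 3*278784) = 91818 - 3/(5 + 836352) = 91818 - 3/836357 = 76792627023/836357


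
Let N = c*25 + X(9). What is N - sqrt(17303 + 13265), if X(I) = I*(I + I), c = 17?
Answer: 587 - 2*sqrt(7642) ≈ 412.16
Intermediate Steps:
X(I) = 2*I**2 (X(I) = I*(2*I) = 2*I**2)
N = 587 (N = 17*25 + 2*9**2 = 425 + 2*81 = 425 + 162 = 587)
N - sqrt(17303 + 13265) = 587 - sqrt(17303 + 13265) = 587 - sqrt(30568) = 587 - 2*sqrt(7642)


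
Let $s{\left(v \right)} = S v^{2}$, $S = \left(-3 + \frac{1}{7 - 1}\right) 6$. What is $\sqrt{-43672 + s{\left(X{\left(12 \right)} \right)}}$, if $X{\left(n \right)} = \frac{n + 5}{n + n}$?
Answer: $\frac{i \sqrt{25159985}}{24} \approx 209.0 i$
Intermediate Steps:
$S = -17$ ($S = \left(-3 + \frac{1}{6}\right) 6 = \left(- \frac{17}{6}\right) 6 = -17$)
$X{\left(n \right)} = \frac{5 + n}{2 n}$
$s{\left(v \right)} = - 17 v^{2}$
$\sqrt{-43672 + s{\left(X{\left(12 \right)} \right)}} = \sqrt{-43672 - 17 \left(\frac{5 + 12}{2 \cdot 12}\right)^{2}} = \sqrt{-43672 - 17 \left(\frac{1}{2} \cdot \frac{1}{12} \cdot 17\right)^{2}} = \sqrt{-43672 - 17 \left(\frac{17}{24}\right)^{2}} = \sqrt{-43672 - \frac{4913}{576}} = \sqrt{- \frac{25159985}{576}} = \frac{i \sqrt{25159985}}{24}$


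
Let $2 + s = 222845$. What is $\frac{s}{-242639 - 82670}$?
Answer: $- \frac{222843}{325309} \approx -0.68502$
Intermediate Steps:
$s = 222843$ ($s = -2 + 222845 = 222843$)
$\frac{s}{-242639 - 82670} = \frac{222843}{-242639 - 82670} = \frac{222843}{-325309} = 222843 \left(- \frac{1}{325309}\right) = - \frac{222843}{325309}$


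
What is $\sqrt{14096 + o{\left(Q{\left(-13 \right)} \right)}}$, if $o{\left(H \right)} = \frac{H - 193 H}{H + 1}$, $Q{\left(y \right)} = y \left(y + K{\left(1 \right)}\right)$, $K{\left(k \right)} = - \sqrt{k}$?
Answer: $\frac{4 \sqrt{3233793}}{61} \approx 117.92$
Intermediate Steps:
$Q{\left(y \right)} = y \left(-1 + y\right)$ ($Q{\left(y \right)} = y \left(y - \sqrt{1}\right) = y \left(y - 1\right) = y \left(-1 + y\right)$)
$o{\left(H \right)} = - \frac{192 H}{1 + H}$ ($o{\left(H \right)} = \frac{\left(-192\right) H}{1 + H} = - \frac{192 H}{1 + H}$)
$\sqrt{14096 + o{\left(Q{\left(-13 \right)} \right)}} = \sqrt{14096 - \frac{192 \left(- 13 \left(-1 - 13\right)\right)}{1 - 13 \left(-1 - 13\right)}} = \sqrt{14096 - \frac{192 \left(\left(-13\right) \left(-14\right)\right)}{1 - -182}} = \sqrt{14096 - \frac{34944}{1 + 182}} = \sqrt{14096 - \frac{34944}{183}} = \sqrt{14096 - 34944 \cdot \frac{1}{183}} = \sqrt{14096 - \frac{11648}{61}} = \sqrt{\frac{848208}{61}} = \frac{4 \sqrt{3233793}}{61}$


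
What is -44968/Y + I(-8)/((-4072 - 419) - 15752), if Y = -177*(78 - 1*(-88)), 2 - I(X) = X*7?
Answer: 454291534/297389913 ≈ 1.5276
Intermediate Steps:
I(X) = 2 - 7*X (I(X) = 2 - X*7 = 2 - 7*X)
Y = -29382 (Y = -177*(78 + 88) = -177*166 = -29382)
-44968/Y + I(-8)/((-4072 - 419) - 15752) = -44968/(-29382) + (2 - 7*(-8))/((-4072 - 419) - 15752) = -44968*(-1/29382) + (2 + 56)/(-4491 - 15752) = 22484/14691 + 58/(-20243) = 22484/14691 + 58*(-1/20243) = 22484/14691 - 58/20243 = 454291534/297389913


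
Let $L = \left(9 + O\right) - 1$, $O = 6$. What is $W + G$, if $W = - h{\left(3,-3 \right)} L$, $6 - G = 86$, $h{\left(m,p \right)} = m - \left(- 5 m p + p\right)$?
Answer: $466$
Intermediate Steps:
$h{\left(m,p \right)} = m - p + 5 m p$ ($h{\left(m,p \right)} = m - \left(- 5 m p + p\right) = m - \left(p - 5 m p\right) = m + \left(- p + 5 m p\right) = m - p + 5 m p$)
$L = 14$ ($L = \left(9 + 6\right) - 1 = 15 - 1 = 14$)
$G = -80$ ($G = 6 - 86 = -80$)
$W = 546$ ($W = - \left(3 - -3 + 5 \cdot 3 \left(-3\right)\right) 14 = - \left(3 + 3 - 45\right) 14 = - \left(-39\right) 14 = \left(-1\right) \left(-546\right) = 546$)
$W + G = 546 - 80 = 466$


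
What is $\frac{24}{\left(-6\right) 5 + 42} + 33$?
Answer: $35$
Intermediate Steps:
$\frac{24}{\left(-6\right) 5 + 42} + 33 = \frac{24}{-30 + 42} + 33 = \frac{24}{12} + 33 = 24 \cdot \frac{1}{12} + 33 = 2 + 33 = 35$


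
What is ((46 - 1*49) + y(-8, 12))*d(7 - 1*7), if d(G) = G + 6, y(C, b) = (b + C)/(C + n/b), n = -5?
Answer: -2106/101 ≈ -20.851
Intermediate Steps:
y(C, b) = (C + b)/(C - 5/b) (y(C, b) = (b + C)/(C - 5/b) = (C + b)/(C - 5/b))
d(G) = 6 + G
((46 - 1*49) + y(-8, 12))*d(7 - 1*7) = ((46 - 1*49) + 12*(-8 + 12)/(-5 - 8*12))*(6 + (7 - 1*7)) = ((46 - 49) + 12*4/(-5 - 96))*(6 + (7 - 7)) = (-3 + 12*4/(-101))*(6 + 0) = (-3 + 12*(-1/101)*4)*6 = (-3 - 48/101)*6 = -351/101*6 = -2106/101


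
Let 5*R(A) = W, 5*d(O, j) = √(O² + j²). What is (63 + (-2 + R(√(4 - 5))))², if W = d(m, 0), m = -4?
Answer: 2337841/625 ≈ 3740.5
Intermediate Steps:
d(O, j) = √(O² + j²)/5
W = ⅘ (W = √((-4)² + 0²)/5 = √(16 + 0)/5 = √16/5 = (⅕)*4 = ⅘ ≈ 0.80000)
R(A) = 4/25 (R(A) = (⅕)*(⅘) = 4/25)
(63 + (-2 + R(√(4 - 5))))² = (63 + (-2 + 4/25))² = (63 - 46/25)² = (1529/25)² = 2337841/625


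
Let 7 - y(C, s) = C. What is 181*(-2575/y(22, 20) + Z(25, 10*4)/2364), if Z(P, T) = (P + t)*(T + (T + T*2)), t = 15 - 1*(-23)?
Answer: 18819475/591 ≈ 31843.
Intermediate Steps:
y(C, s) = 7 - C
t = 38 (t = 15 + 23 = 38)
Z(P, T) = 4*T*(38 + P) (Z(P, T) = (P + 38)*(T + (T + T*2)) = (38 + P)*(T + (T + 2*T)) = (38 + P)*(T + 3*T) = (38 + P)*(4*T) = 4*T*(38 + P))
181*(-2575/y(22, 20) + Z(25, 10*4)/2364) = 181*(-2575/(7 - 1*22) + (4*(10*4)*(38 + 25))/2364) = 181*(-2575/(7 - 22) + (4*40*63)*(1/2364)) = 181*(-2575/(-15) + 10080*(1/2364)) = 181*(-2575*(-1/15) + 840/197) = 181*(515/3 + 840/197) = 181*(103975/591) = 18819475/591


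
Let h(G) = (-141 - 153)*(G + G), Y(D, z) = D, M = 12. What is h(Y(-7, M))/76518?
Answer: 686/12753 ≈ 0.053791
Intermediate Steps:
h(G) = -588*G
h(Y(-7, M))/76518 = -588*(-7)/76518 = 4116*(1/76518) = 686/12753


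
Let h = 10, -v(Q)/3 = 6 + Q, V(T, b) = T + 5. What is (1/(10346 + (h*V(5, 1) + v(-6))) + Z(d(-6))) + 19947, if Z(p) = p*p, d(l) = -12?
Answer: 209870587/10446 ≈ 20091.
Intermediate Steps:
V(T, b) = 5 + T
v(Q) = -18 - 3*Q (v(Q) = -3*(6 + Q) = -18 - 3*Q)
Z(p) = p²
(1/(10346 + (h*V(5, 1) + v(-6))) + Z(d(-6))) + 19947 = (1/(10346 + (10*(5 + 5) + (-18 - 3*(-6)))) + (-12)²) + 19947 = (1/(10346 + (10*10 + (-18 + 18))) + 144) + 19947 = (1/(10346 + (100 + 0)) + 144) + 19947 = (1/(10346 + 100) + 144) + 19947 = (1/10446 + 144) + 19947 = 1504225/10446 + 19947 = 209870587/10446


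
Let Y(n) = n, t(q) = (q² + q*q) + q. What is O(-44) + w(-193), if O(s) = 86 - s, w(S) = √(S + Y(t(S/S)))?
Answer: 130 + I*√190 ≈ 130.0 + 13.784*I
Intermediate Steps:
t(q) = q + 2*q² (t(q) = (q² + q²) + q = 2*q² + q = q + 2*q²)
w(S) = √(3 + S) (w(S) = √(S + (S/S)*(1 + 2*(S/S))) = √(S + 1*(1 + 2*1)) = √(S + 1*(1 + 2)) = √(S + 1*3) = √(S + 3) = √(3 + S))
O(-44) + w(-193) = (86 - 1*(-44)) + √(3 - 193) = (86 + 44) + √(-190) = 130 + I*√190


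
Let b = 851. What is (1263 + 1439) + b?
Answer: 3553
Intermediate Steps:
(1263 + 1439) + b = (1263 + 1439) + 851 = 2702 + 851 = 3553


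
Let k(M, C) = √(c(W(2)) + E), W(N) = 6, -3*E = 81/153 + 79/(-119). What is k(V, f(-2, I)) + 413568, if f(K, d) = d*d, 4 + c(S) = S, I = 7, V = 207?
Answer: 413568 + √260610/357 ≈ 4.1357e+5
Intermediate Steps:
E = 16/357 (E = -(81/153 + 79/(-119))/3 = -(81*(1/153) + 79*(-1/119))/3 = -(9/17 - 79/119)/3 = -⅓*(-16/119) = 16/357 ≈ 0.044818)
c(S) = -4 + S
f(K, d) = d²
k(M, C) = √260610/357 (k(M, C) = √((-4 + 6) + 16/357) = √(2 + 16/357) = √(730/357) = √260610/357)
k(V, f(-2, I)) + 413568 = √260610/357 + 413568 = 413568 + √260610/357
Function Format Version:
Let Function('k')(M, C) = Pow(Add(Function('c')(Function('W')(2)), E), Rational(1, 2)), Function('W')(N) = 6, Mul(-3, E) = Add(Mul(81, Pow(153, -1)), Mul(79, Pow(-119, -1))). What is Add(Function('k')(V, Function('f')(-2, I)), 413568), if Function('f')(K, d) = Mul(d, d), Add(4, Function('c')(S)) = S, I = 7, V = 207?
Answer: Add(413568, Mul(Rational(1, 357), Pow(260610, Rational(1, 2)))) ≈ 4.1357e+5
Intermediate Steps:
E = Rational(16, 357) (E = Mul(Rational(-1, 3), Add(Mul(81, Pow(153, -1)), Mul(79, Pow(-119, -1)))) = Mul(Rational(-1, 3), Add(Mul(81, Rational(1, 153)), Mul(79, Rational(-1, 119)))) = Mul(Rational(-1, 3), Add(Rational(9, 17), Rational(-79, 119))) = Mul(Rational(-1, 3), Rational(-16, 119)) = Rational(16, 357) ≈ 0.044818)
Function('c')(S) = Add(-4, S)
Function('f')(K, d) = Pow(d, 2)
Function('k')(M, C) = Mul(Rational(1, 357), Pow(260610, Rational(1, 2))) (Function('k')(M, C) = Pow(Add(Add(-4, 6), Rational(16, 357)), Rational(1, 2)) = Pow(Add(2, Rational(16, 357)), Rational(1, 2)) = Pow(Rational(730, 357), Rational(1, 2)) = Mul(Rational(1, 357), Pow(260610, Rational(1, 2))))
Add(Function('k')(V, Function('f')(-2, I)), 413568) = Add(Mul(Rational(1, 357), Pow(260610, Rational(1, 2))), 413568) = Add(413568, Mul(Rational(1, 357), Pow(260610, Rational(1, 2))))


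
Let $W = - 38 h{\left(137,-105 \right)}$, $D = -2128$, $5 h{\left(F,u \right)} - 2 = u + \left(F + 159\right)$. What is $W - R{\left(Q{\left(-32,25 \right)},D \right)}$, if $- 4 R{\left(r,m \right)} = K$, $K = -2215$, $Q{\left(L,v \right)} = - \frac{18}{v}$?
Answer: $- \frac{40411}{20} \approx -2020.6$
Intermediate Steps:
$h{\left(F,u \right)} = \frac{161}{5} + \frac{F}{5} + \frac{u}{5}$ ($h{\left(F,u \right)} = \frac{2}{5} + \frac{u + \left(F + 159\right)}{5} = \frac{2}{5} + \frac{u + \left(159 + F\right)}{5} = \frac{2}{5} + \frac{159 + F + u}{5} = \frac{2}{5} + \left(\frac{159}{5} + \frac{F}{5} + \frac{u}{5}\right) = \frac{161}{5} + \frac{F}{5} + \frac{u}{5}$)
$R{\left(r,m \right)} = \frac{2215}{4}$ ($R{\left(r,m \right)} = \left(- \frac{1}{4}\right) \left(-2215\right) = \frac{2215}{4}$)
$W = - \frac{7334}{5}$ ($W = - 38 \left(\frac{161}{5} + \frac{1}{5} \cdot 137 + \frac{1}{5} \left(-105\right)\right) = - 38 \left(\frac{161}{5} + \frac{137}{5} - 21\right) = \left(-38\right) \frac{193}{5} = - \frac{7334}{5} \approx -1466.8$)
$W - R{\left(Q{\left(-32,25 \right)},D \right)} = - \frac{7334}{5} - \frac{2215}{4} = - \frac{40411}{20}$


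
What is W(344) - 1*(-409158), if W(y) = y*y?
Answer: 527494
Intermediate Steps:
W(y) = y**2
W(344) - 1*(-409158) = 344**2 - 1*(-409158) = 118336 + 409158 = 527494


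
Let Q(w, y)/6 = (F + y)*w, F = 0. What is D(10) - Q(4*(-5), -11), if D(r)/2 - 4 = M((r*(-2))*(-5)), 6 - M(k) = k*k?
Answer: -21300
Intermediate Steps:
M(k) = 6 - k² (M(k) = 6 - k*k = 6 - k²)
Q(w, y) = 6*w*y (Q(w, y) = 6*((0 + y)*w) = 6*(y*w) = 6*(w*y) = 6*w*y)
D(r) = 20 - 200*r² (D(r) = 8 + 2*(6 - ((r*(-2))*(-5))²) = 8 + 2*(6 - (-2*r*(-5))²) = 8 + 2*(6 - (10*r)²) = 8 + 2*(6 - 100*r²) = 8 + (12 - 200*r²) = 20 - 200*r²)
D(10) - Q(4*(-5), -11) = (20 - 200*10²) - 6*4*(-5)*(-11) = (20 - 200*100) - 6*(-20)*(-11) = (20 - 20000) - 1*1320 = -19980 - 1320 = -21300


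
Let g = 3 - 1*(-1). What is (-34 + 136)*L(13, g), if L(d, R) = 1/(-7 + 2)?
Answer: -102/5 ≈ -20.400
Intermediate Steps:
g = 4 (g = 3 + 1 = 4)
L(d, R) = -⅕ (L(d, R) = 1/(-5) = -⅕)
(-34 + 136)*L(13, g) = (-34 + 136)*(-⅕) = 102*(-⅕) = -102/5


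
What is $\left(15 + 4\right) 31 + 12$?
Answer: $601$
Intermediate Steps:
$\left(15 + 4\right) 31 + 12 = 19 \cdot 31 + 12 = 589 + 12 = 601$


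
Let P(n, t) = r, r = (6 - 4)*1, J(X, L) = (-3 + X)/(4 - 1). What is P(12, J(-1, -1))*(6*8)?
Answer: 96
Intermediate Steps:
J(X, L) = -1 + X/3 (J(X, L) = (-3 + X)/3 = (-3 + X)*(⅓) = -1 + X/3)
r = 2 (r = 2*1 = 2)
P(n, t) = 2
P(12, J(-1, -1))*(6*8) = 2*(6*8) = 2*48 = 96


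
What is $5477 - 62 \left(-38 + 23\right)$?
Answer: $6407$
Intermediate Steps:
$5477 - 62 \left(-38 + 23\right) = 5477 - -930 = 5477 + 930 = 6407$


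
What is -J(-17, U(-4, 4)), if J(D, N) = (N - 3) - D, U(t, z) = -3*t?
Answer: -26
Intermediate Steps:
J(D, N) = -3 + N - D (J(D, N) = (-3 + N) - D = -3 + N - D)
-J(-17, U(-4, 4)) = -(-3 - 3*(-4) - 1*(-17)) = -(-3 + 12 + 17) = -1*26 = -26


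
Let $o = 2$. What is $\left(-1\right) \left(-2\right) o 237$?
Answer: $948$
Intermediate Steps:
$\left(-1\right) \left(-2\right) o 237 = \left(-1\right) \left(-2\right) 2 \cdot 237 = 2 \cdot 2 \cdot 237 = 4 \cdot 237 = 948$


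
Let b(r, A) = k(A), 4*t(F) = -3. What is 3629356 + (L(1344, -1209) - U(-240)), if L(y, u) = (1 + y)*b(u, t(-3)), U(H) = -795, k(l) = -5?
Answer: 3623426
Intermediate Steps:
t(F) = -¾ (t(F) = (¼)*(-3) = -¾)
b(r, A) = -5
L(y, u) = -5 - 5*y (L(y, u) = (1 + y)*(-5) = -5 - 5*y)
3629356 + (L(1344, -1209) - U(-240)) = 3629356 + ((-5 - 5*1344) - 1*(-795)) = 3629356 + ((-5 - 6720) + 795) = 3629356 + (-6725 + 795) = 3629356 - 5930 = 3623426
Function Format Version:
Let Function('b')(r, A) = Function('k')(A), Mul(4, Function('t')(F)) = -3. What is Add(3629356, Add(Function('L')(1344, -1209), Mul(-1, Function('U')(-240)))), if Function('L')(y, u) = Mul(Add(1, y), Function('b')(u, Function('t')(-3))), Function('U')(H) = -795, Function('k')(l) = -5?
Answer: 3623426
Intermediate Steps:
Function('t')(F) = Rational(-3, 4) (Function('t')(F) = Mul(Rational(1, 4), -3) = Rational(-3, 4))
Function('b')(r, A) = -5
Function('L')(y, u) = Add(-5, Mul(-5, y)) (Function('L')(y, u) = Mul(Add(1, y), -5) = Add(-5, Mul(-5, y)))
Add(3629356, Add(Function('L')(1344, -1209), Mul(-1, Function('U')(-240)))) = Add(3629356, Add(Add(-5, Mul(-5, 1344)), Mul(-1, -795))) = Add(3629356, Add(Add(-5, -6720), 795)) = Add(3629356, Add(-6725, 795)) = Add(3629356, -5930) = 3623426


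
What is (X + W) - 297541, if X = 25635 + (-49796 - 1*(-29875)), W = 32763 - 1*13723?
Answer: -272787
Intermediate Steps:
W = 19040 (W = 32763 - 13723 = 19040)
X = 5714 (X = 25635 + (-49796 + 29875) = 25635 - 19921 = 5714)
(X + W) - 297541 = (5714 + 19040) - 297541 = 24754 - 297541 = -272787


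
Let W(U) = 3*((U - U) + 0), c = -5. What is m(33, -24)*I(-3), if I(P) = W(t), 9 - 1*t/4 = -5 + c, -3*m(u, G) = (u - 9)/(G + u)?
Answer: 0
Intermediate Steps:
m(u, G) = -(-9 + u)/(3*(G + u)) (m(u, G) = -(u - 9)/(3*(G + u)) = -(-9 + u)/(3*(G + u)))
t = 76 (t = 36 - 4*(-5 - 5) = 36 - 4*(-10) = 36 + 40 = 76)
W(U) = 0 (W(U) = 3*(0 + 0) = 3*0 = 0)
I(P) = 0
m(33, -24)*I(-3) = ((3 - 1/3*33)/(-24 + 33))*0 = ((3 - 11)/9)*0 = ((1/9)*(-8))*0 = -8/9*0 = 0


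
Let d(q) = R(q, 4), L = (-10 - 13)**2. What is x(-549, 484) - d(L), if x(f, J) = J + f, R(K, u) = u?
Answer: -69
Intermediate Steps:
L = 529 (L = (-23)**2 = 529)
d(q) = 4
x(-549, 484) - d(L) = (484 - 549) - 1*4 = -65 - 4 = -69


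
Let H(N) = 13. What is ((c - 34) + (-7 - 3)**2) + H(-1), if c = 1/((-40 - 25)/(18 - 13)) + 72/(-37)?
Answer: 37026/481 ≈ 76.977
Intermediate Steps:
c = -973/481 (c = 1/(-65/5) + 72*(-1/37) = 1/(-65*1/5) - 72/37 = 1/(-13) - 72/37 = 1*(-1/13) - 72/37 = -1/13 - 72/37 = -973/481 ≈ -2.0229)
((c - 34) + (-7 - 3)**2) + H(-1) = ((-973/481 - 34) + (-7 - 3)**2) + 13 = (-17327/481 + (-10)**2) + 13 = (-17327/481 + 100) + 13 = 30773/481 + 13 = 37026/481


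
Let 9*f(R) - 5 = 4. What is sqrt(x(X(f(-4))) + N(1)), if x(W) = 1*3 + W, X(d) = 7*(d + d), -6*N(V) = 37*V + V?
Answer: 4*sqrt(6)/3 ≈ 3.2660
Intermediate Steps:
N(V) = -19*V/3 (N(V) = -(37*V + V)/6 = -19*V/3)
f(R) = 1 (f(R) = 5/9 + (1/9)*4 = 5/9 + 4/9 = 1)
X(d) = 14*d (X(d) = 7*(2*d) = 14*d)
x(W) = 3 + W
sqrt(x(X(f(-4))) + N(1)) = sqrt((3 + 14*1) - 19/3*1) = sqrt((3 + 14) - 19/3) = sqrt(17 - 19/3) = sqrt(32/3) = 4*sqrt(6)/3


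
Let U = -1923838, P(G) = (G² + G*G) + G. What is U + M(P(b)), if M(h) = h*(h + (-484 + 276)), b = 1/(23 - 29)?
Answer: -155829005/81 ≈ -1.9238e+6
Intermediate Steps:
b = -⅙ (b = 1/(-6) = -⅙ ≈ -0.16667)
P(G) = G + 2*G² (P(G) = (G² + G²) + G = 2*G² + G = G + 2*G²)
M(h) = h*(-208 + h) (M(h) = h*(h - 208) = h*(-208 + h))
U + M(P(b)) = -1923838 + (-(1 + 2*(-⅙))/6)*(-208 - (1 + 2*(-⅙))/6) = -1923838 + (-(1 - ⅓)/6)*(-208 - (1 - ⅓)/6) = -1923838 + (-⅙*⅔)*(-208 - ⅙*⅔) = -1923838 - (-208 - ⅑)/9 = -1923838 - ⅑*(-1873/9) = -1923838 + 1873/81 = -155829005/81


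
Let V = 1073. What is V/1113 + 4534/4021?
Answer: 9360875/4475373 ≈ 2.0916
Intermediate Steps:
V/1113 + 4534/4021 = 1073/1113 + 4534/4021 = 9360875/4475373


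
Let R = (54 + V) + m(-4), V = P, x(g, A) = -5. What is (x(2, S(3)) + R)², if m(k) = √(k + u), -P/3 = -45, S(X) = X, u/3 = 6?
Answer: (184 + √14)² ≈ 35247.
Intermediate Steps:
u = 18 (u = 3*6 = 18)
P = 135 (P = -3*(-45) = 135)
V = 135
m(k) = √(18 + k) (m(k) = √(k + 18) = √(18 + k))
R = 189 + √14 (R = (54 + 135) + √(18 - 4) = 189 + √14 ≈ 192.74)
(x(2, S(3)) + R)² = (-5 + (189 + √14))² = (184 + √14)²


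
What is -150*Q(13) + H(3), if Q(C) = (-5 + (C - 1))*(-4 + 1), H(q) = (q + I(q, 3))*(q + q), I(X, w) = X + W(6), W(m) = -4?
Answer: 3162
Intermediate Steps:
I(X, w) = -4 + X (I(X, w) = X - 4 = -4 + X)
H(q) = 2*q*(-4 + 2*q) (H(q) = (q + (-4 + q))*(q + q) = (-4 + 2*q)*(2*q) = 2*q*(-4 + 2*q))
Q(C) = 18 - 3*C (Q(C) = (-5 + (-1 + C))*(-3) = (-6 + C)*(-3) = 18 - 3*C)
-150*Q(13) + H(3) = -150*(18 - 3*13) + 4*3*(-2 + 3) = -150*(18 - 39) + 4*3*1 = -150*(-21) + 12 = 3150 + 12 = 3162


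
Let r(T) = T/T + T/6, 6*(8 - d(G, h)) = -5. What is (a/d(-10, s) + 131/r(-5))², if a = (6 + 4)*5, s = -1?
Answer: 1760473764/2809 ≈ 6.2673e+5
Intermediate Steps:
d(G, h) = 53/6 (d(G, h) = 8 - ⅙*(-5) = 8 + ⅚ = 53/6)
r(T) = 1 + T/6 (r(T) = 1 + T*(⅙) = 1 + T/6)
a = 50 (a = 10*5 = 50)
(a/d(-10, s) + 131/r(-5))² = (50/(53/6) + 131/(1 + (⅙)*(-5)))² = (50*(6/53) + 131/(1 - ⅚))² = (300/53 + 131/(⅙))² = (300/53 + 131*6)² = (300/53 + 786)² = (41958/53)² = 1760473764/2809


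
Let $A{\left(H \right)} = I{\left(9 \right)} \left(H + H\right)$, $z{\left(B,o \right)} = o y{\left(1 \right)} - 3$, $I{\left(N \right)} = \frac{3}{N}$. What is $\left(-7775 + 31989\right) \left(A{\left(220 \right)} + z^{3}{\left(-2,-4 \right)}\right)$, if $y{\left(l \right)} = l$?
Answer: $- \frac{14262046}{3} \approx -4.754 \cdot 10^{6}$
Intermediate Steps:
$z{\left(B,o \right)} = -3 + o$ ($z{\left(B,o \right)} = o 1 - 3 = o - 3 = -3 + o$)
$A{\left(H \right)} = \frac{2 H}{3}$ ($A{\left(H \right)} = \frac{3}{9} \left(H + H\right) = 3 \cdot \frac{1}{9} \cdot 2 H = \frac{2 H}{3}$)
$\left(-7775 + 31989\right) \left(A{\left(220 \right)} + z^{3}{\left(-2,-4 \right)}\right) = \left(-7775 + 31989\right) \left(\frac{2}{3} \cdot 220 + \left(-3 - 4\right)^{3}\right) = 24214 \left(\frac{440}{3} + \left(-7\right)^{3}\right) = 24214 \left(\frac{440}{3} - 343\right) = 24214 \left(- \frac{589}{3}\right) = - \frac{14262046}{3}$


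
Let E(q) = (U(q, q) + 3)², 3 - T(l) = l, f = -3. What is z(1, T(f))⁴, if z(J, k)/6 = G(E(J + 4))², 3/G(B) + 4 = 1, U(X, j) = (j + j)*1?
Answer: 1296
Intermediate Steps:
T(l) = 3 - l
U(X, j) = 2*j (U(X, j) = (2*j)*1 = 2*j)
E(q) = (3 + 2*q)² (E(q) = (2*q + 3)² = (3 + 2*q)²)
G(B) = -1 (G(B) = 3/(-4 + 1) = 3/(-3) = 3*(-⅓) = -1)
z(J, k) = 6 (z(J, k) = 6*(-1)² = 6*1 = 6)
z(1, T(f))⁴ = 6⁴ = 1296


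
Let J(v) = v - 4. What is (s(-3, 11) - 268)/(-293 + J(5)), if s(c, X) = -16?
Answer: 71/73 ≈ 0.97260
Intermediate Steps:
J(v) = -4 + v
(s(-3, 11) - 268)/(-293 + J(5)) = (-16 - 268)/(-293 + (-4 + 5)) = -284/(-293 + 1) = -284/(-292) = -284*(-1/292) = 71/73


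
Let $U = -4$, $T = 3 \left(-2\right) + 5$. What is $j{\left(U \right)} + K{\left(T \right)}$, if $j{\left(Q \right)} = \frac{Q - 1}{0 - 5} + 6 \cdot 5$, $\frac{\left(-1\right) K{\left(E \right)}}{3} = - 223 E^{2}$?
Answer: $700$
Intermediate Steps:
$T = -1$ ($T = -6 + 5 = -1$)
$K{\left(E \right)} = 669 E^{2}$ ($K{\left(E \right)} = - 3 \left(- 223 E^{2}\right) = 669 E^{2}$)
$j{\left(Q \right)} = \frac{151}{5} - \frac{Q}{5}$ ($j{\left(Q \right)} = \frac{-1 + Q}{-5} + 30 = \left(-1 + Q\right) \left(- \frac{1}{5}\right) + 30 = \left(\frac{1}{5} - \frac{Q}{5}\right) + 30 = \frac{151}{5} - \frac{Q}{5}$)
$j{\left(U \right)} + K{\left(T \right)} = \left(\frac{151}{5} - - \frac{4}{5}\right) + 669 \left(-1\right)^{2} = \left(\frac{151}{5} + \frac{4}{5}\right) + 669 \cdot 1 = 31 + 669 = 700$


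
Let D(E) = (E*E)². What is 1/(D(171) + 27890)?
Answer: 1/855063971 ≈ 1.1695e-9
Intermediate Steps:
D(E) = E⁴ (D(E) = (E²)² = E⁴)
1/(D(171) + 27890) = 1/(171⁴ + 27890) = 1/(855036081 + 27890) = 1/855063971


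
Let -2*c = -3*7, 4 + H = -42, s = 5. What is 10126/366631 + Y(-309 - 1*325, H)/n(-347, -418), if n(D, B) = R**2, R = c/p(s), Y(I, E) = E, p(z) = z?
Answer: -1682037034/161684271 ≈ -10.403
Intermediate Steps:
H = -46 (H = -4 - 42 = -46)
c = 21/2 (c = -(-3)*7/2 = -1/2*(-21) = 21/2 ≈ 10.500)
R = 21/10 (R = (21/2)/5 = (21/2)*(1/5) = 21/10 ≈ 2.1000)
n(D, B) = 441/100 (n(D, B) = (21/10)**2 = 441/100)
10126/366631 + Y(-309 - 1*325, H)/n(-347, -418) = 10126/366631 - 46/441/100 = 10126*(1/366631) - 46*100/441 = 10126/366631 - 4600/441 = -1682037034/161684271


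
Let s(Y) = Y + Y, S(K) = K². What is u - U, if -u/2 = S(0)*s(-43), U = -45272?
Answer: 45272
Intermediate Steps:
s(Y) = 2*Y
u = 0 (u = -2*0²*2*(-43) = -0*(-86) = -2*0 = 0)
u - U = 0 - 1*(-45272) = 0 + 45272 = 45272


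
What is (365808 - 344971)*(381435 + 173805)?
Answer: 11569535880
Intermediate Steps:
(365808 - 344971)*(381435 + 173805) = 20837*555240 = 11569535880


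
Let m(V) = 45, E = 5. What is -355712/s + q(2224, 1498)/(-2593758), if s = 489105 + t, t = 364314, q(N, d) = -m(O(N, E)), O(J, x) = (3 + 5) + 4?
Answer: -43932973421/105407731362 ≈ -0.41679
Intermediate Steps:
O(J, x) = 12 (O(J, x) = 8 + 4 = 12)
q(N, d) = -45 (q(N, d) = -1*45 = -45)
s = 853419 (s = 489105 + 364314 = 853419)
-355712/s + q(2224, 1498)/(-2593758) = -355712/853419 - 45/(-2593758) = -355712*1/853419 - 45*(-1/2593758) = -50816/121917 + 15/864586 = -43932973421/105407731362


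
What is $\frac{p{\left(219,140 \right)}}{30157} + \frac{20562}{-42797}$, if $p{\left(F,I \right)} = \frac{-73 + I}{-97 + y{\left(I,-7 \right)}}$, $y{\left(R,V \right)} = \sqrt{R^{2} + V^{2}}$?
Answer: $- \frac{6349425378457}{13216042280960} + \frac{469 \sqrt{401}}{308807680} \approx -0.4804$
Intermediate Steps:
$p{\left(F,I \right)} = \frac{-73 + I}{-97 + \sqrt{49 + I^{2}}}$ ($p{\left(F,I \right)} = \frac{-73 + I}{-97 + \sqrt{I^{2} + \left(-7\right)^{2}}} = \frac{-73 + I}{-97 + \sqrt{I^{2} + 49}} = \frac{-73 + I}{-97 + \sqrt{49 + I^{2}}}$)
$\frac{p{\left(219,140 \right)}}{30157} + \frac{20562}{-42797} = \frac{\frac{1}{-97 + \sqrt{49 + 140^{2}}} \left(-73 + 140\right)}{30157} + \frac{20562}{-42797} = \frac{1}{-97 + \sqrt{49 + 19600}} \cdot 67 \cdot \frac{1}{30157} + 20562 \left(- \frac{1}{42797}\right) = \frac{1}{-97 + \sqrt{19649}} \cdot 67 \cdot \frac{1}{30157} - \frac{20562}{42797} = \frac{1}{-97 + 7 \sqrt{401}} \cdot 67 \cdot \frac{1}{30157} - \frac{20562}{42797} = \frac{67}{-97 + 7 \sqrt{401}} \cdot \frac{1}{30157} - \frac{20562}{42797} = \frac{67}{30157 \left(-97 + 7 \sqrt{401}\right)} - \frac{20562}{42797} = - \frac{20562}{42797} + \frac{67}{30157 \left(-97 + 7 \sqrt{401}\right)}$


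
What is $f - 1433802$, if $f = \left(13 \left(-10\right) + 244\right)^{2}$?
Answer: $-1420806$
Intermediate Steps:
$f = 12996$ ($f = \left(-130 + 244\right)^{2} = 114^{2} = 12996$)
$f - 1433802 = 12996 - 1433802 = -1420806$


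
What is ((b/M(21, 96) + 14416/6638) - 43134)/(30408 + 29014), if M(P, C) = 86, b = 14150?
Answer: -6132163209/8480529574 ≈ -0.72309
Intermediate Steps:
((b/M(21, 96) + 14416/6638) - 43134)/(30408 + 29014) = ((14150/86 + 14416/6638) - 43134)/(30408 + 29014) = ((14150*(1/86) + 14416*(1/6638)) - 43134)/59422 = ((7075/43 + 7208/3319) - 43134)*(1/59422) = (23791869/142717 - 43134)*(1/59422) = -6132163209/142717*1/59422 = -6132163209/8480529574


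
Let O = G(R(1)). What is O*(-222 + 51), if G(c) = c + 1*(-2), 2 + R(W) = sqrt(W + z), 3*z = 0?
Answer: 513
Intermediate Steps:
z = 0 (z = (1/3)*0 = 0)
R(W) = -2 + sqrt(W) (R(W) = -2 + sqrt(W + 0) = -2 + sqrt(W))
G(c) = -2 + c (G(c) = c - 2 = -2 + c)
O = -3 (O = -2 + (-2 + sqrt(1)) = -2 + (-2 + 1) = -2 - 1 = -3)
O*(-222 + 51) = -3*(-222 + 51) = -3*(-171) = 513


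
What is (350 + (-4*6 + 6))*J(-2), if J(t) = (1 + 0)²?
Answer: 332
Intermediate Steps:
J(t) = 1 (J(t) = 1² = 1)
(350 + (-4*6 + 6))*J(-2) = (350 + (-4*6 + 6))*1 = (350 + (-24 + 6))*1 = (350 - 18)*1 = 332*1 = 332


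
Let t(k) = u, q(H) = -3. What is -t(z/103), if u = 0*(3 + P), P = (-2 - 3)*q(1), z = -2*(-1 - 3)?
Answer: 0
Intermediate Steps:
z = 8 (z = -2*(-4) = 8)
P = 15 (P = (-2 - 3)*(-3) = -5*(-3) = 15)
u = 0 (u = 0*(3 + 15) = 0*18 = 0)
t(k) = 0
-t(z/103) = -1*0 = 0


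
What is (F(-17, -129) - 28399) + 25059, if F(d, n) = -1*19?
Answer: -3359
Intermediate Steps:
F(d, n) = -19
(F(-17, -129) - 28399) + 25059 = (-19 - 28399) + 25059 = -28418 + 25059 = -3359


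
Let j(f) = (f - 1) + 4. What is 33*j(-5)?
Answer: -66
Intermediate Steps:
j(f) = 3 + f (j(f) = (-1 + f) + 4 = 3 + f)
33*j(-5) = 33*(3 - 5) = 33*(-2) = -66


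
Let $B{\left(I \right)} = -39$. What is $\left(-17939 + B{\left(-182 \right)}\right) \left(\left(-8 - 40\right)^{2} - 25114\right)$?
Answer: $410078180$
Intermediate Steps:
$\left(-17939 + B{\left(-182 \right)}\right) \left(\left(-8 - 40\right)^{2} - 25114\right) = \left(-17939 - 39\right) \left(\left(-8 - 40\right)^{2} - 25114\right) = - 17978 \left(\left(-48\right)^{2} - 25114\right) = - 17978 \left(2304 - 25114\right) = \left(-17978\right) \left(-22810\right) = 410078180$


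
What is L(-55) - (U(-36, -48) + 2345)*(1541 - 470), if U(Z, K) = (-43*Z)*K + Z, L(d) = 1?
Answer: 77106646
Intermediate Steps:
U(Z, K) = Z - 43*K*Z (U(Z, K) = -43*K*Z + Z = Z - 43*K*Z)
L(-55) - (U(-36, -48) + 2345)*(1541 - 470) = 1 - (-36*(1 - 43*(-48)) + 2345)*(1541 - 470) = 1 - (-36*(1 + 2064) + 2345)*1071 = 1 - (-36*2065 + 2345)*1071 = 1 - (-74340 + 2345)*1071 = 1 - (-71995)*1071 = 1 - 1*(-77106645) = 1 + 77106645 = 77106646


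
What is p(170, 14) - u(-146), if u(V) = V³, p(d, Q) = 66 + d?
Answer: 3112372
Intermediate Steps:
p(170, 14) - u(-146) = (66 + 170) - 1*(-146)³ = 236 - 1*(-3112136) = 236 + 3112136 = 3112372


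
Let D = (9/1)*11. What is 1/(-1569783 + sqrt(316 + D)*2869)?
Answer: -1569783/2460802735274 - 2869*sqrt(415)/2460802735274 ≈ -6.6167e-7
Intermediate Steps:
D = 99 (D = (9*1)*11 = 9*11 = 99)
1/(-1569783 + sqrt(316 + D)*2869) = 1/(-1569783 + sqrt(316 + 99)*2869) = 1/(-1569783 + sqrt(415)*2869) = 1/(-1569783 + 2869*sqrt(415))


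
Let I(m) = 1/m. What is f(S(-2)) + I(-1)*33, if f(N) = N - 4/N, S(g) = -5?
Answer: -186/5 ≈ -37.200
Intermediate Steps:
f(S(-2)) + I(-1)*33 = (-5 - 4/(-5)) + 33/(-1) = (-5 - 4*(-⅕)) - 1*33 = (-5 + ⅘) - 33 = -21/5 - 33 = -186/5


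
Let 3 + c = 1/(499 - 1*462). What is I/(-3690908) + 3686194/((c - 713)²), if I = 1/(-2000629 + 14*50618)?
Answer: 24064100817966830695057/3346452829333818522396 ≈ 7.1909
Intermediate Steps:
I = -1/1291977 (I = 1/(-2000629 + 708652) = 1/(-1291977) = -1/1291977 ≈ -7.7401e-7)
c = -110/37 (c = -3 + 1/(499 - 1*462) = -3 + 1/(499 - 462) = -3 + 1/37 = -110/37 ≈ -2.9730)
I/(-3690908) + 3686194/((c - 713)²) = -1/1291977/(-3690908) + 3686194/((-110/37 - 713)²) = -1/1291977*(-1/3690908) + 3686194/((-26491/37)²) = 1/4768568245116 + 3686194/(701773081/1369) = 1/4768568245116 + 3686194*(1369/701773081) = 1/4768568245116 + 5046399586/701773081 = 24064100817966830695057/3346452829333818522396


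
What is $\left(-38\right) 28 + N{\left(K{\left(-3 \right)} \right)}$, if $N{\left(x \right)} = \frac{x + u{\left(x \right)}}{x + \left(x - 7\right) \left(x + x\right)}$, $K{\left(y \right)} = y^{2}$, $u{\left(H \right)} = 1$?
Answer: $- \frac{9574}{9} \approx -1063.8$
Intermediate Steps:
$N{\left(x \right)} = \frac{1 + x}{x + 2 x \left(-7 + x\right)}$ ($N{\left(x \right)} = \frac{x + 1}{x + \left(x - 7\right) \left(x + x\right)} = \frac{1 + x}{x + \left(-7 + x\right) 2 x} = \frac{1 + x}{x + 2 x \left(-7 + x\right)}$)
$\left(-38\right) 28 + N{\left(K{\left(-3 \right)} \right)} = \left(-38\right) 28 + \frac{1 + \left(-3\right)^{2}}{\left(-3\right)^{2} \left(-13 + 2 \left(-3\right)^{2}\right)} = -1064 + \frac{1 + 9}{9 \left(-13 + 2 \cdot 9\right)} = -1064 + \frac{1}{9} \frac{1}{-13 + 18} \cdot 10 = -1064 + \frac{1}{9} \cdot \frac{1}{5} \cdot 10 = -1064 + \frac{2}{9} = - \frac{9574}{9}$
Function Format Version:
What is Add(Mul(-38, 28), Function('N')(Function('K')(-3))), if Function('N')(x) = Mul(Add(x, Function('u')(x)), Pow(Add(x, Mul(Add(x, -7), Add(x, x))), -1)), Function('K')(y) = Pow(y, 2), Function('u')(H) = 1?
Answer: Rational(-9574, 9) ≈ -1063.8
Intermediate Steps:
Function('N')(x) = Mul(Pow(Add(x, Mul(2, x, Add(-7, x))), -1), Add(1, x)) (Function('N')(x) = Mul(Add(x, 1), Pow(Add(x, Mul(Add(x, -7), Add(x, x))), -1)) = Mul(Add(1, x), Pow(Add(x, Mul(Add(-7, x), Mul(2, x))), -1)) = Mul(Add(1, x), Pow(Add(x, Mul(2, x, Add(-7, x))), -1)) = Mul(Pow(Add(x, Mul(2, x, Add(-7, x))), -1), Add(1, x)))
Add(Mul(-38, 28), Function('N')(Function('K')(-3))) = Add(Mul(-38, 28), Mul(Pow(Pow(-3, 2), -1), Pow(Add(-13, Mul(2, Pow(-3, 2))), -1), Add(1, Pow(-3, 2)))) = Add(-1064, Mul(Pow(9, -1), Pow(Add(-13, Mul(2, 9)), -1), Add(1, 9))) = Add(-1064, Mul(Rational(1, 9), Pow(Add(-13, 18), -1), 10)) = Add(-1064, Mul(Rational(1, 9), Pow(5, -1), 10)) = Add(-1064, Mul(Rational(1, 9), Rational(1, 5), 10)) = Add(-1064, Rational(2, 9)) = Rational(-9574, 9)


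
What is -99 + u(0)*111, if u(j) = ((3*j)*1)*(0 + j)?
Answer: -99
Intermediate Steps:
u(j) = 3*j**2 (u(j) = (3*j)*j = 3*j**2)
-99 + u(0)*111 = -99 + (3*0**2)*111 = -99 + (3*0)*111 = -99 + 0*111 = -99 + 0 = -99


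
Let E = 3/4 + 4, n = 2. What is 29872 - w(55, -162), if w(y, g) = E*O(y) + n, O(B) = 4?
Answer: 29851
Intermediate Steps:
E = 19/4 (E = 3*(¼) + 4 = ¾ + 4 = 19/4 ≈ 4.7500)
w(y, g) = 21 (w(y, g) = (19/4)*4 + 2 = 19 + 2 = 21)
29872 - w(55, -162) = 29872 - 1*21 = 29872 - 21 = 29851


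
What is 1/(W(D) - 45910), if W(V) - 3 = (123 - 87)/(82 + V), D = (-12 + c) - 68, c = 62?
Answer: -16/734503 ≈ -2.1783e-5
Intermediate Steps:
D = -18 (D = (-12 + 62) - 68 = 50 - 68 = -18)
W(V) = 3 + 36/(82 + V) (W(V) = 3 + (123 - 87)/(82 + V) = 3 + 36/(82 + V))
1/(W(D) - 45910) = 1/(3*(94 - 18)/(82 - 18) - 45910) = 1/(3*76/64 - 45910) = 1/(3*(1/64)*76 - 45910) = 1/(57/16 - 45910) = 1/(-734503/16) = -16/734503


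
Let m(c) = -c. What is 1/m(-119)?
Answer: 1/119 ≈ 0.0084034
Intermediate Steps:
1/m(-119) = 1/(-1*(-119)) = 1/119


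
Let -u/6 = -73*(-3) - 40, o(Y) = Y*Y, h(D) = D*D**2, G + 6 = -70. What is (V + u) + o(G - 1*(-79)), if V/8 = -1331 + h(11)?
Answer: -1065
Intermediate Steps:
G = -76 (G = -6 - 70 = -76)
h(D) = D**3
o(Y) = Y**2
u = -1074 (u = -6*(-73*(-3) - 40) = -6*(219 - 40) = -6*179 = -1074)
V = 0 (V = 8*(-1331 + 11**3) = 8*(-1331 + 1331) = 8*0 = 0)
(V + u) + o(G - 1*(-79)) = (0 - 1074) + (-76 - 1*(-79))**2 = -1074 + (-76 + 79)**2 = -1074 + 3**2 = -1074 + 9 = -1065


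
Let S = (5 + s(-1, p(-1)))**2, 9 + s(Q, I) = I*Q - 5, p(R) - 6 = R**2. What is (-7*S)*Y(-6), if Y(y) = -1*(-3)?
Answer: -5376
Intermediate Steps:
p(R) = 6 + R**2
s(Q, I) = -14 + I*Q (s(Q, I) = -9 + (I*Q - 5) = -9 + (-5 + I*Q) = -14 + I*Q)
Y(y) = 3
S = 256 (S = (5 + (-14 + (6 + (-1)**2)*(-1)))**2 = (5 + (-14 + (6 + 1)*(-1)))**2 = (5 + (-14 + 7*(-1)))**2 = (5 + (-14 - 7))**2 = (5 - 21)**2 = (-16)**2 = 256)
(-7*S)*Y(-6) = -7*256*3 = -1792*3 = -5376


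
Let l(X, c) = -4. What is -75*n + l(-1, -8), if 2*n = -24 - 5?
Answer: 2167/2 ≈ 1083.5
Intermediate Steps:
n = -29/2 (n = (-24 - 5)/2 = (½)*(-29) = -29/2 ≈ -14.500)
-75*n + l(-1, -8) = -75*(-29/2) - 4 = 2175/2 - 4 = 2167/2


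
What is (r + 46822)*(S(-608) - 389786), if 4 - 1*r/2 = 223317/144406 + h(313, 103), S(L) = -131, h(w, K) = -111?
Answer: -1324576216214163/72203 ≈ -1.8345e+10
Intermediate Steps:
r = 16383373/72203 (r = 8 - 2*(223317/144406 - 111) = 8 - 2*(-15805749/144406) = 8 + 15805749/72203 = 16383373/72203 ≈ 226.91)
(r + 46822)*(S(-608) - 389786) = (16383373/72203 + 46822)*(-131 - 389786) = (3397072239/72203)*(-389917) = -1324576216214163/72203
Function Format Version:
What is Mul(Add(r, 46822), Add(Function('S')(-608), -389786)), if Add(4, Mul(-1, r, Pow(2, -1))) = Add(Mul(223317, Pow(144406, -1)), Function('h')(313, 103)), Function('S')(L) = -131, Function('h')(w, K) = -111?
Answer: Rational(-1324576216214163, 72203) ≈ -1.8345e+10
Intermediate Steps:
r = Rational(16383373, 72203) (r = Add(8, Mul(-2, Add(Mul(223317, Pow(144406, -1)), -111))) = Add(8, Mul(-2, Add(Mul(223317, Rational(1, 144406)), -111))) = Add(8, Mul(-2, Add(Rational(223317, 144406), -111))) = Add(8, Mul(-2, Rational(-15805749, 144406))) = Add(8, Rational(15805749, 72203)) = Rational(16383373, 72203) ≈ 226.91)
Mul(Add(r, 46822), Add(Function('S')(-608), -389786)) = Mul(Add(Rational(16383373, 72203), 46822), Add(-131, -389786)) = Mul(Rational(3397072239, 72203), -389917) = Rational(-1324576216214163, 72203)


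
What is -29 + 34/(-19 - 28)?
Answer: -1397/47 ≈ -29.723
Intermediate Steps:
-29 + 34/(-19 - 28) = -29 + 34/(-47) = -29 - 1/47*34 = -29 - 34/47 = -1397/47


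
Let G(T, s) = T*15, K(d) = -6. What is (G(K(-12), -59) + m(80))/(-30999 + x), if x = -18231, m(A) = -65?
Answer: 31/9846 ≈ 0.0031485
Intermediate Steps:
G(T, s) = 15*T
(G(K(-12), -59) + m(80))/(-30999 + x) = (15*(-6) - 65)/(-30999 - 18231) = (-90 - 65)/(-49230) = -155*(-1/49230) = 31/9846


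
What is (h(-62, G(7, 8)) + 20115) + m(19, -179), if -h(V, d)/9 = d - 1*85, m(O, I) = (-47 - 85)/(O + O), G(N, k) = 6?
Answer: 395628/19 ≈ 20823.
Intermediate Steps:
m(O, I) = -66/O (m(O, I) = -132*1/(2*O) = -66/O)
h(V, d) = 765 - 9*d (h(V, d) = -9*(d - 1*85) = -9*(d - 85) = -9*(-85 + d) = 765 - 9*d)
(h(-62, G(7, 8)) + 20115) + m(19, -179) = ((765 - 9*6) + 20115) - 66/19 = ((765 - 54) + 20115) - 66*1/19 = (711 + 20115) - 66/19 = 20826 - 66/19 = 395628/19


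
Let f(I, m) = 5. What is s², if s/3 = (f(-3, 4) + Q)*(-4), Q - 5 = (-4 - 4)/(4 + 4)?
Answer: 11664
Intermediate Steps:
Q = 4 (Q = 5 + (-4 - 4)/(4 + 4) = 5 - 8/8 = 5 - 8*⅛ = 5 - 1 = 4)
s = -108 (s = 3*((5 + 4)*(-4)) = 3*(9*(-4)) = 3*(-36) = -108)
s² = (-108)² = 11664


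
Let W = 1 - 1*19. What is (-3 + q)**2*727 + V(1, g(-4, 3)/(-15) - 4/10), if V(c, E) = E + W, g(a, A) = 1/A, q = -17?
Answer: 13085171/45 ≈ 2.9078e+5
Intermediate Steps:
W = -18 (W = 1 - 19 = -18)
V(c, E) = -18 + E (V(c, E) = E - 18 = -18 + E)
(-3 + q)**2*727 + V(1, g(-4, 3)/(-15) - 4/10) = (-3 - 17)**2*727 + (-18 + (1/(3*(-15)) - 4/10)) = (-20)**2*727 + (-18 + ((1/3)*(-1/15) - 4*1/10)) = 400*727 + (-18 + (-1/45 - 2/5)) = 290800 + (-18 - 19/45) = 290800 - 829/45 = 13085171/45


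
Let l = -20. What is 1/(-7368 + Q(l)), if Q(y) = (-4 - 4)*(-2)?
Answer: -1/7352 ≈ -0.00013602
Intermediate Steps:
Q(y) = 16 (Q(y) = -8*(-2) = 16)
1/(-7368 + Q(l)) = 1/(-7368 + 16) = 1/(-7352) = -1/7352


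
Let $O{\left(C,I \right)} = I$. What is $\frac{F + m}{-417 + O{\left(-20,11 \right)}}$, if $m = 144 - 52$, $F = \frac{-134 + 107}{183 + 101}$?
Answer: $- \frac{26101}{115304} \approx -0.22637$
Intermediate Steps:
$F = - \frac{27}{284} \approx -0.09507$
$m = 92$
$\frac{F + m}{-417 + O{\left(-20,11 \right)}} = \frac{- \frac{27}{284} + 92}{-417 + 11} = \frac{26101}{284 \left(-406\right)} = \frac{26101}{284} \left(- \frac{1}{406}\right) = - \frac{26101}{115304}$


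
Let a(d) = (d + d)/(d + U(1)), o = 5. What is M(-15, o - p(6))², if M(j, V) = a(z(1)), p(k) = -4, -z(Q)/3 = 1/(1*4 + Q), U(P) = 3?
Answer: ¼ ≈ 0.25000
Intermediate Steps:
z(Q) = -3/(4 + Q) (z(Q) = -3/(1*4 + Q) = -3/(4 + Q))
a(d) = 2*d/(3 + d) (a(d) = (d + d)/(d + 3) = (2*d)/(3 + d) = 2*d/(3 + d))
M(j, V) = -½ (M(j, V) = 2*(-3/(4 + 1))/(3 - 3/(4 + 1)) = 2*(-3/5)/(3 - 3/5) = 2*(-3*⅕)/(3 - 3*⅕) = 2*(-⅗)/(3 - ⅗) = 2*(-⅗)/(12/5) = 2*(-⅗)*(5/12) = -½)
M(-15, o - p(6))² = (-½)² = ¼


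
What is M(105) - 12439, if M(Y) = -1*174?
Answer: -12613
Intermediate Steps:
M(Y) = -174
M(105) - 12439 = -174 - 12439 = -12613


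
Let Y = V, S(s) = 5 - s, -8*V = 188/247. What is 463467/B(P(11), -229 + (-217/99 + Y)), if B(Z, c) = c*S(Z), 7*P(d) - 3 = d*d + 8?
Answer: 158664219714/1097198525 ≈ 144.61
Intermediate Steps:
V = -47/494 (V = -47/(2*247) = -⅛*188/247 = -47/494 ≈ -0.095142)
Y = -47/494 ≈ -0.095142
P(d) = 11/7 + d²/7 (P(d) = 3/7 + (d*d + 8)/7 = 3/7 + (d² + 8)/7 = 3/7 + (8 + d²)/7 = 3/7 + (8/7 + d²/7) = 11/7 + d²/7)
B(Z, c) = c*(5 - Z)
463467/B(P(11), -229 + (-217/99 + Y)) = 463467/(((-229 + (-217/99 - 47/494))*(5 - (11/7 + (⅐)*11²)))) = 463467/(((-229 + (-217*1/99 - 47/494))*(5 - (11/7 + (⅐)*121)))) = 463467/(((-229 + (-217/99 - 47/494))*(5 - (11/7 + 121/7)))) = 463467/(((-229 - 111851/48906)*(5 - 1*132/7))) = 463467/((-11311325*(5 - 132/7)/48906)) = 463467/((-11311325/48906*(-97/7))) = 463467/(1097198525/342342) = 463467*(342342/1097198525) = 158664219714/1097198525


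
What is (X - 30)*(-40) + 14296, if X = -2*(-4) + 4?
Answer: 15016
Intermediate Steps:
X = 12 (X = 8 + 4 = 12)
(X - 30)*(-40) + 14296 = (12 - 30)*(-40) + 14296 = -18*(-40) + 14296 = 720 + 14296 = 15016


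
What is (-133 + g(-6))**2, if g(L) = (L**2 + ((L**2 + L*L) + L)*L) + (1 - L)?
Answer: 236196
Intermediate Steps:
g(L) = 1 + L**2 - L + L*(L + 2*L**2) (g(L) = (L**2 + ((L**2 + L**2) + L)*L) + (1 - L) = (L**2 + (2*L**2 + L)*L) + (1 - L) = (L**2 + (L + 2*L**2)*L) + (1 - L) = (L**2 + L*(L + 2*L**2)) + (1 - L) = 1 + L**2 - L + L*(L + 2*L**2))
(-133 + g(-6))**2 = (-133 + (1 - 1*(-6) + 2*(-6)**2 + 2*(-6)**3))**2 = (-133 + (1 + 6 + 2*36 + 2*(-216)))**2 = (-133 + (1 + 6 + 72 - 432))**2 = (-133 - 353)**2 = (-486)**2 = 236196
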